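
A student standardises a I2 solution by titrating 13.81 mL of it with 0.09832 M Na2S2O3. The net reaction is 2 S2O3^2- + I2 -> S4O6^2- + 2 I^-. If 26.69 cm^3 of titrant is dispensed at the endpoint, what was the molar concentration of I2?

n(Na2S2O3) = 0.09832 x 0.02669 = 0.002624 mol.
From the balanced equation, 2 mol Na2S2O3 reacts with 1 mol I2, so n(I2) = 0.002624 x 1/2 = 0.001312 mol.
[I2] = 0.001312 / 0.01381 L = 0.0950 M.

0.0950 M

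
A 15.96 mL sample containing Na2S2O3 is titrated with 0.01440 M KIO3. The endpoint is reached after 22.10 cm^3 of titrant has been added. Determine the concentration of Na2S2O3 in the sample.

0.120 M

n(KIO3) = 0.01440 x 0.02210 = 0.0003182 mol.
From the balanced equation, 1 mol KIO3 reacts with 6 mol Na2S2O3, so n(Na2S2O3) = 0.0003182 x 6/1 = 0.001909 mol.
[Na2S2O3] = 0.001909 / 0.01596 L = 0.120 M.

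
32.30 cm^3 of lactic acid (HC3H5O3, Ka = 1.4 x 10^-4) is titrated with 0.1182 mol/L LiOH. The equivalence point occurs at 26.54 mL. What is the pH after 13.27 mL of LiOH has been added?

3.85

13.27 mL is exactly half the equivalence volume (26.54/2), i.e. the half-equivalence point.
There, n(HA) = n(A^-), so pH = pKa = -log(1.4 x 10^-4) = 3.85.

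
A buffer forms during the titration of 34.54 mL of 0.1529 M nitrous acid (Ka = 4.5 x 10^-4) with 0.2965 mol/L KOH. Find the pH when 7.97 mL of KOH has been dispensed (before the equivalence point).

3.26

Initial n(HNO2) = 0.1529 x 0.03454 = 0.005281 mol.
n(KOH) added = 0.2965 x 0.007970 = 0.002363 mol, converting that many moles of HNO2 to NO2-.
Remaining n(HNO2) = 0.002918 mol; n(NO2-) = 0.002363 mol.
By Henderson-Hasselbalch, pH = pKa + log([A^-]/[HA]) = 3.35 + log(0.002363/0.002918) = 3.35 + (-0.09) = 3.26.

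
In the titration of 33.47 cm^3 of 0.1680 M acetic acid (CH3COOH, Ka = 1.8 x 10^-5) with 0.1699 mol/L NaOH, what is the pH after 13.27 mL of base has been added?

Initial n(CH3COOH) = 0.1680 x 0.03347 = 0.005623 mol.
n(NaOH) added = 0.1699 x 0.01327 = 0.002255 mol, converting that many moles of CH3COOH to CH3COO-.
Remaining n(CH3COOH) = 0.003368 mol; n(CH3COO-) = 0.002255 mol.
By Henderson-Hasselbalch, pH = pKa + log([A^-]/[HA]) = 4.74 + log(0.002255/0.003368) = 4.74 + (-0.17) = 4.57.

4.57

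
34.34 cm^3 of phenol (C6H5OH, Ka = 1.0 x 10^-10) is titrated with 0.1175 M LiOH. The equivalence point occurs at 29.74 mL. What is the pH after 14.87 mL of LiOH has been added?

10.00

14.87 mL is exactly half the equivalence volume (29.74/2), i.e. the half-equivalence point.
There, n(HA) = n(A^-), so pH = pKa = -log(1.0 x 10^-10) = 10.00.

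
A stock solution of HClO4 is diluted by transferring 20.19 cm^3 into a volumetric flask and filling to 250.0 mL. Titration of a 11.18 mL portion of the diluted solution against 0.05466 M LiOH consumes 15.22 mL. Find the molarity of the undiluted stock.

0.921 M

n(LiOH) = 0.05466 x 0.01522 = 0.0008319 mol.
n(HClO4) in the aliquot = 0.0008319 mol.
[diluted HClO4] = 0.0008319 / 0.01118 = 0.07441 M.
Dilution factor = 250.0/20.19 = 12.38, so [stock] = 0.07441 x 12.38 = 0.921 M.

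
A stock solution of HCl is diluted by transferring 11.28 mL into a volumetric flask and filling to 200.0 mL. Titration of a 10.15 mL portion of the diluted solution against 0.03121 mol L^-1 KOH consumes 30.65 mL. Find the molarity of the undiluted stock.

n(KOH) = 0.03121 x 0.03065 = 0.0009566 mol.
n(HCl) in the aliquot = 0.0009566 mol.
[diluted HCl] = 0.0009566 / 0.01015 = 0.09424 M.
Dilution factor = 200.0/11.28 = 17.73, so [stock] = 0.09424 x 17.73 = 1.67 M.

1.67 M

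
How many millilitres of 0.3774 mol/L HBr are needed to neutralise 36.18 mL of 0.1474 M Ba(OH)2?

n(Ba(OH)2) = 0.1474 mol/L x 0.03618 L = 0.005333 mol.
The neutralisation is 1 Ba(OH)2 : 2 HBr, so n(HBr) = 0.005333 x 2/1 = 0.01067 mol.
V(HBr) = 0.01067 / 0.3774 = 0.02826 L = 28.3 mL.

28.3 mL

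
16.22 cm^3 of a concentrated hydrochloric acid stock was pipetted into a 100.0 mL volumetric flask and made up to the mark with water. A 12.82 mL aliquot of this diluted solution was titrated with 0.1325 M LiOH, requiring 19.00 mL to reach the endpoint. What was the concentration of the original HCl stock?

n(LiOH) = 0.1325 x 0.01900 = 0.002518 mol.
n(HCl) in the aliquot = 0.002518 mol.
[diluted HCl] = 0.002518 / 0.01282 = 0.1964 M.
Dilution factor = 100.0/16.22 = 6.165, so [stock] = 0.1964 x 6.165 = 1.21 M.

1.21 M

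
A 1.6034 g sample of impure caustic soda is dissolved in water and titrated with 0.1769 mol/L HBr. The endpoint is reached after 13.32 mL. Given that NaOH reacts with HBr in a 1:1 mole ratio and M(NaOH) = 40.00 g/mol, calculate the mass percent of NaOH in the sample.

n(HBr) = 0.1769 x 0.01332 = 0.002356 mol.
n(NaOH) = 0.002356 / 1 = 0.002356 mol.
mass of NaOH = 0.002356 x 40.00 = 0.09425 g.
% purity = 0.09425 / 1.6034 x 100 = 5.88%.

5.88%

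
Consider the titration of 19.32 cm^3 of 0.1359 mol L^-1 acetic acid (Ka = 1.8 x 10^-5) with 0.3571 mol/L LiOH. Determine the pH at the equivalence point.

8.87

n(CH3COOH) = 0.1359 x 0.01932 = 0.002626 mol; V(LiOH) at equivalence = 0.002626/0.3571 = 0.007353 L.
At equivalence all the acid is converted to CH3COO-; total volume = 0.01932 + 0.007353 = 0.02667 L, so [CH3COO-] = 0.002626/0.02667 = 0.09844 M.
Kb = Kw/Ka = 1.0e-14 / 1.8 x 10^-5 = 5.56e-10.
[OH^-] = sqrt(Kb x [CH3COO-]) = sqrt(5.56e-10 x 0.09844) = 7.40e-6 M.
pOH = 5.13, so pH = 14.00 - 5.13 = 8.87.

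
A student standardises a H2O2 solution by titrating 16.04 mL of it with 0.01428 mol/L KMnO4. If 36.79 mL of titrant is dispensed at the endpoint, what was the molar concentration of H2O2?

0.0819 M

n(KMnO4) = 0.01428 x 0.03679 = 0.0005254 mol.
From the balanced equation, 2 mol KMnO4 reacts with 5 mol H2O2, so n(H2O2) = 0.0005254 x 5/2 = 0.001313 mol.
[H2O2] = 0.001313 / 0.01604 L = 0.0819 M.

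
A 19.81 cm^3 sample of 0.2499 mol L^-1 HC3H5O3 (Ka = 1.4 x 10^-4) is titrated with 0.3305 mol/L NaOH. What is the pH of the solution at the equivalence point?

8.50

n(HC3H5O3) = 0.2499 x 0.01981 = 0.004951 mol; V(NaOH) at equivalence = 0.004951/0.3305 = 0.01498 L.
At equivalence all the acid is converted to C3H5O3-; total volume = 0.01981 + 0.01498 = 0.03479 L, so [C3H5O3-] = 0.004951/0.03479 = 0.1423 M.
Kb = Kw/Ka = 1.0e-14 / 1.4 x 10^-4 = 7.14e-11.
[OH^-] = sqrt(Kb x [C3H5O3-]) = sqrt(7.14e-11 x 0.1423) = 3.19e-6 M.
pOH = 5.50, so pH = 14.00 - 5.50 = 8.50.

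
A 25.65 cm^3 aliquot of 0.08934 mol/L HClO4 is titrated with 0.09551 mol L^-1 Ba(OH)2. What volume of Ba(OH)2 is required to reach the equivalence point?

n(HClO4) = 0.08934 mol/L x 0.02565 L = 0.002292 mol.
The neutralisation is 2 HClO4 : 1 Ba(OH)2, so n(Ba(OH)2) = 0.002292 x 1/2 = 0.001146 mol.
V(Ba(OH)2) = 0.001146 / 0.09551 = 0.01200 L = 12.0 mL.

12.0 mL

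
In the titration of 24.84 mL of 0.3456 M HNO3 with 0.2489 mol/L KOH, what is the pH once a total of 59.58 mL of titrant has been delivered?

12.87

n(acid) = 0.3456 x 0.02484 = 0.008585 mol; n(KOH) added = 0.2489 x 0.05958 = 0.01483 mol.
Base is in excess by 0.01483 - 0.008585 = 0.006245 mol in a total volume of 0.08442 L.
[OH^-] = 0.006245/0.08442 = 0.07397 M, so pOH = 1.13 and pH = 14.00 - 1.13 = 12.87.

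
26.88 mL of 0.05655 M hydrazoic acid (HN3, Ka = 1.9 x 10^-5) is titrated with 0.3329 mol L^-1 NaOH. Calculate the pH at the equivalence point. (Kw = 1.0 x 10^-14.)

n(HN3) = 0.05655 x 0.02688 = 0.001520 mol; V(NaOH) at equivalence = 0.001520/0.3329 = 0.004566 L.
At equivalence all the acid is converted to N3-; total volume = 0.02688 + 0.004566 = 0.03145 L, so [N3-] = 0.001520/0.03145 = 0.04834 M.
Kb = Kw/Ka = 1.0e-14 / 1.9 x 10^-5 = 5.26e-10.
[OH^-] = sqrt(Kb x [N3-]) = sqrt(5.26e-10 x 0.04834) = 5.04e-6 M.
pOH = 5.30, so pH = 14.00 - 5.30 = 8.70.

8.70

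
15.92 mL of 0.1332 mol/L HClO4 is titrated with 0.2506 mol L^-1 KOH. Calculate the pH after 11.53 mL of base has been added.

12.45

n(acid) = 0.1332 x 0.01592 = 0.002121 mol; n(KOH) added = 0.2506 x 0.01153 = 0.002889 mol.
Base is in excess by 0.002889 - 0.002121 = 0.0007689 mol in a total volume of 0.02745 L.
[OH^-] = 0.0007689/0.02745 = 0.02801 M, so pOH = 1.55 and pH = 14.00 - 1.55 = 12.45.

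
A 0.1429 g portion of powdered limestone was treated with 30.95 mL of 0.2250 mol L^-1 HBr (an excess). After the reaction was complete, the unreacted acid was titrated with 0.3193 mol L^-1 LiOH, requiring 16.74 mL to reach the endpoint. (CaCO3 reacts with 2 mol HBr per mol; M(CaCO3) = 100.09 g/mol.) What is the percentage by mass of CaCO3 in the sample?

Total n(HBr) added = 0.2250 x 0.03095 = 0.006964 mol.
n(LiOH) used = 0.3193 x 0.01674 = 0.005345 mol, which equals the excess n(HBr).
So n(HBr) consumed by the sample = 0.006964 - 0.005345 = 0.001619 mol.
n(CaCO3) = 0.001619 / 2 = 0.0008093 mol.
mass CaCO3 = 0.0008093 x 100.09 = 0.08101 g, so %CaCO3 = 0.08101/0.1429 x 100 = 56.7%.

56.7%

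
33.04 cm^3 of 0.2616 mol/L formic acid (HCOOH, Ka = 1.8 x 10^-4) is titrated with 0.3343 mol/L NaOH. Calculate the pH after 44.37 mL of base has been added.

n(acid) = 0.2616 x 0.03304 = 0.008643 mol; n(NaOH) added = 0.3343 x 0.04437 = 0.01483 mol.
Base is in excess by 0.01483 - 0.008643 = 0.006190 mol in a total volume of 0.07741 L.
[OH^-] = 0.006190/0.07741 = 0.07996 M, so pOH = 1.10 and pH = 14.00 - 1.10 = 12.90.

12.90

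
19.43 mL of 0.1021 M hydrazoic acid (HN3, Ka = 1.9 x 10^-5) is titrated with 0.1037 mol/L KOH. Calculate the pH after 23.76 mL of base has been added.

12.05

n(acid) = 0.1021 x 0.01943 = 0.001984 mol; n(KOH) added = 0.1037 x 0.02376 = 0.002464 mol.
Base is in excess by 0.002464 - 0.001984 = 0.0004801 mol in a total volume of 0.04319 L.
[OH^-] = 0.0004801/0.04319 = 0.01112 M, so pOH = 1.95 and pH = 14.00 - 1.95 = 12.05.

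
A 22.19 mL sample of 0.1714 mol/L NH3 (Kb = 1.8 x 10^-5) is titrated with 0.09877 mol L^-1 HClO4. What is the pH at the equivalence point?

n(NH3) = 0.1714 x 0.02219 = 0.003803 mol; V(HClO4) at equivalence = 0.003803/0.09877 = 0.03851 L.
At equivalence the base is fully converted to NH4+; total volume = 0.06070 L, so [NH4+] = 0.003803/0.06070 = 0.06266 M.
Ka(NH4+) = Kw/Kb = 1.0e-14 / 1.8 x 10^-5 = 5.56e-10.
[H^+] = sqrt(Ka x [NH4+]) = sqrt(5.56e-10 x 0.06266) = 5.90e-6 M.
pH = -log(5.90e-6) = 5.23.

5.23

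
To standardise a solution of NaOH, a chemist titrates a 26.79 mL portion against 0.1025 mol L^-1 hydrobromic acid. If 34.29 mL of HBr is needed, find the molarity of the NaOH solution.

0.131 M

n(HBr) delivered = 0.1025 x 0.03429 = 0.003515 mol.
For a 1:1 reaction, n(NaOH) = 0.003515 mol.
[NaOH] = 0.003515 mol / 0.02679 L = 0.131 M.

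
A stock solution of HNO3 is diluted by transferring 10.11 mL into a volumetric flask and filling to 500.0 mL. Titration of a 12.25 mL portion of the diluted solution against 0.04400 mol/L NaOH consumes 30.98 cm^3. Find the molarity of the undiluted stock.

n(NaOH) = 0.04400 x 0.03098 = 0.001363 mol.
n(HNO3) in the aliquot = 0.001363 mol.
[diluted HNO3] = 0.001363 / 0.01225 = 0.1113 M.
Dilution factor = 500.0/10.11 = 49.46, so [stock] = 0.1113 x 49.46 = 5.50 M.

5.50 M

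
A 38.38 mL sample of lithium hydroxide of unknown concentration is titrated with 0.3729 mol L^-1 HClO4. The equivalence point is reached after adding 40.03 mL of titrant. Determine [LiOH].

n(HClO4) delivered = 0.3729 x 0.04003 = 0.01493 mol.
For a 1:1 reaction, n(LiOH) = 0.01493 mol.
[LiOH] = 0.01493 mol / 0.03838 L = 0.389 M.

0.389 M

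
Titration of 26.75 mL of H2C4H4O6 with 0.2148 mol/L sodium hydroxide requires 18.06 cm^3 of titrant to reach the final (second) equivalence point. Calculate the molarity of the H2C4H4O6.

0.0725 M

n(NaOH) = 0.2148 x 0.01806 = 0.003879 mol.
At the final (second) equivalence point, 2 mol OH^- react per mol H2C4H4O6, so n(H2C4H4O6) = 0.003879 / 2 = 0.001940 mol.
[H2C4H4O6] = 0.001940 / 0.02675 L = 0.0725 M.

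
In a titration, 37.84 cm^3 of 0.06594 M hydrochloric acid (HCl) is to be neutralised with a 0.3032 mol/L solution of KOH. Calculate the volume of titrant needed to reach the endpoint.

8.23 mL

n(HCl) = 0.06594 mol/L x 0.03784 L = 0.002495 mol.
At equivalence n(KOH) = n(HCl) = 0.002495 mol.
V(KOH) = 0.002495 / 0.3032 = 0.008229 L = 8.23 mL.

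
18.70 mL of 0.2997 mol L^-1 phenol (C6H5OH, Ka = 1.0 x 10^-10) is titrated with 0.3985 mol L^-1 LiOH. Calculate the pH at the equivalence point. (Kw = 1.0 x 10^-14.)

n(C6H5OH) = 0.2997 x 0.01870 = 0.005604 mol; V(LiOH) at equivalence = 0.005604/0.3985 = 0.01406 L.
At equivalence all the acid is converted to C6H5O-; total volume = 0.01870 + 0.01406 = 0.03276 L, so [C6H5O-] = 0.005604/0.03276 = 0.1711 M.
Kb = Kw/Ka = 1.0e-14 / 1.0 x 10^-10 = 0.000100.
[OH^-] = sqrt(Kb x [C6H5O-]) = sqrt(0.000100 x 0.1711) = 0.00414 M.
pOH = 2.38, so pH = 14.00 - 2.38 = 11.62.

11.62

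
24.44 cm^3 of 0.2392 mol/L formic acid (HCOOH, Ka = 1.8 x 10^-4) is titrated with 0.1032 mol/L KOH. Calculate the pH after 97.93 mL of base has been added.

12.54

n(acid) = 0.2392 x 0.02444 = 0.005846 mol; n(KOH) added = 0.1032 x 0.09793 = 0.01011 mol.
Base is in excess by 0.01011 - 0.005846 = 0.004260 mol in a total volume of 0.1224 L.
[OH^-] = 0.004260/0.1224 = 0.03482 M, so pOH = 1.46 and pH = 14.00 - 1.46 = 12.54.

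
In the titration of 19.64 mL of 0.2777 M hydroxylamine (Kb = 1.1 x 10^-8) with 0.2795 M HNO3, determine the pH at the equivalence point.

3.45

n(NH2OH) = 0.2777 x 0.01964 = 0.005454 mol; V(HNO3) at equivalence = 0.005454/0.2795 = 0.01951 L.
At equivalence the base is fully converted to NH3OH+; total volume = 0.03915 L, so [NH3OH+] = 0.005454/0.03915 = 0.1393 M.
Ka(NH3OH+) = Kw/Kb = 1.0e-14 / 1.1 x 10^-8 = 9.09e-7.
[H^+] = sqrt(Ka x [NH3OH+]) = sqrt(9.09e-7 x 0.1393) = 0.000356 M.
pH = -log(0.000356) = 3.45.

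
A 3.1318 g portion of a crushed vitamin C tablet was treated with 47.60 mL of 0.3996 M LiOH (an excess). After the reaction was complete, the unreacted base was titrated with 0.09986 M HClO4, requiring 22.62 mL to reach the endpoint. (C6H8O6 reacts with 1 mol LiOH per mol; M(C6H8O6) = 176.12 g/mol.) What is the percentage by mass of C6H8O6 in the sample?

94.3%

Total n(LiOH) added = 0.3996 x 0.04760 = 0.01902 mol.
n(HClO4) used = 0.09986 x 0.02262 = 0.002259 mol, which equals the excess n(LiOH).
So n(LiOH) consumed by the sample = 0.01902 - 0.002259 = 0.01676 mol.
n(C6H8O6) = 0.01676 / 1 = 0.01676 mol.
mass C6H8O6 = 0.01676 x 176.12 = 2.952 g, so %C6H8O6 = 2.952/3.1318 x 100 = 94.3%.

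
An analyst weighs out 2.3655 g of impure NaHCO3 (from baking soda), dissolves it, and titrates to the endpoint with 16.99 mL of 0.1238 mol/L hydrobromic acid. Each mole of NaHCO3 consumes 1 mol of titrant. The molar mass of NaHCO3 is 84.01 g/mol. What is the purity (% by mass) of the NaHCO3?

n(HBr) = 0.1238 x 0.01699 = 0.002103 mol.
n(NaHCO3) = 0.002103 / 1 = 0.002103 mol.
mass of NaHCO3 = 0.002103 x 84.01 = 0.1767 g.
% purity = 0.1767 / 2.3655 x 100 = 7.47%.

7.47%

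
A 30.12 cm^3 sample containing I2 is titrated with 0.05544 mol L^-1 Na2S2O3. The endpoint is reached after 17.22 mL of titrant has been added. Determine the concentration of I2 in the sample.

0.0158 M

n(Na2S2O3) = 0.05544 x 0.01722 = 0.0009547 mol.
From the balanced equation, 2 mol Na2S2O3 reacts with 1 mol I2, so n(I2) = 0.0009547 x 1/2 = 0.0004773 mol.
[I2] = 0.0004773 / 0.03012 L = 0.0158 M.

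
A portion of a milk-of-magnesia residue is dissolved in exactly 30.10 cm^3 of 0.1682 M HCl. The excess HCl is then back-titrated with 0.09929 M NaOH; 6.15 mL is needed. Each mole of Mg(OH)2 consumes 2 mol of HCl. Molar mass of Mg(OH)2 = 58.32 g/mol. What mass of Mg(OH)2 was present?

0.130 g

Total n(HCl) added = 0.1682 x 0.03010 = 0.005063 mol.
n(NaOH) used = 0.09929 x 0.006150 = 0.0006106 mol, which equals the excess n(HCl).
So n(HCl) consumed by the sample = 0.005063 - 0.0006106 = 0.004452 mol.
n(Mg(OH)2) = 0.004452 / 2 = 0.002226 mol.
mass = 0.002226 mol x 58.32 g/mol = 0.130 g.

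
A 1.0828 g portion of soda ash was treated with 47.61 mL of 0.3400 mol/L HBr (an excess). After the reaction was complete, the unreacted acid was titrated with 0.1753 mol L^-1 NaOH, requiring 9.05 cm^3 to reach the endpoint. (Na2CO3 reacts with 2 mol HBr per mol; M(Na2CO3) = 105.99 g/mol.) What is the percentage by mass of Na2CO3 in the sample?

71.5%

Total n(HBr) added = 0.3400 x 0.04761 = 0.01619 mol.
n(NaOH) used = 0.1753 x 0.009050 = 0.001586 mol, which equals the excess n(HBr).
So n(HBr) consumed by the sample = 0.01619 - 0.001586 = 0.01460 mol.
n(Na2CO3) = 0.01460 / 2 = 0.007300 mol.
mass Na2CO3 = 0.007300 x 105.99 = 0.7738 g, so %Na2CO3 = 0.7738/1.0828 x 100 = 71.5%.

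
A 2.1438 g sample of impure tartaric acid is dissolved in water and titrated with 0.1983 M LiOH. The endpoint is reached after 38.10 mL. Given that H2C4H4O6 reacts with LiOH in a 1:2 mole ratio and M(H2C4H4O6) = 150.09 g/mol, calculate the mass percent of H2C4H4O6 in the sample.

n(LiOH) = 0.1983 x 0.03810 = 0.007555 mol.
n(H2C4H4O6) = 0.007555 / 2 = 0.003778 mol.
mass of H2C4H4O6 = 0.003778 x 150.09 = 0.5670 g.
% purity = 0.5670 / 2.1438 x 100 = 26.4%.

26.4%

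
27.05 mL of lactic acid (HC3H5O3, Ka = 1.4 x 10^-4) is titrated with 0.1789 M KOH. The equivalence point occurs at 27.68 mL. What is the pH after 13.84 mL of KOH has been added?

13.84 mL is exactly half the equivalence volume (27.68/2), i.e. the half-equivalence point.
There, n(HA) = n(A^-), so pH = pKa = -log(1.4 x 10^-4) = 3.85.

3.85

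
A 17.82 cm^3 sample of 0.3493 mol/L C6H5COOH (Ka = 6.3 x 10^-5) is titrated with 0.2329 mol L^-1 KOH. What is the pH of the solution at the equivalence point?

n(C6H5COOH) = 0.3493 x 0.01782 = 0.006225 mol; V(KOH) at equivalence = 0.006225/0.2329 = 0.02673 L.
At equivalence all the acid is converted to C6H5COO-; total volume = 0.01782 + 0.02673 = 0.04455 L, so [C6H5COO-] = 0.006225/0.04455 = 0.1397 M.
Kb = Kw/Ka = 1.0e-14 / 6.3 x 10^-5 = 1.59e-10.
[OH^-] = sqrt(Kb x [C6H5COO-]) = sqrt(1.59e-10 x 0.1397) = 4.71e-6 M.
pOH = 5.33, so pH = 14.00 - 5.33 = 8.67.

8.67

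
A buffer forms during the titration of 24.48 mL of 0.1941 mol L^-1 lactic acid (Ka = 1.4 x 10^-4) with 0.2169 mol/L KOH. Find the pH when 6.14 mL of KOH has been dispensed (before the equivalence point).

Initial n(HC3H5O3) = 0.1941 x 0.02448 = 0.004752 mol.
n(KOH) added = 0.2169 x 0.006140 = 0.001332 mol, converting that many moles of HC3H5O3 to C3H5O3-.
Remaining n(HC3H5O3) = 0.003420 mol; n(C3H5O3-) = 0.001332 mol.
By Henderson-Hasselbalch, pH = pKa + log([A^-]/[HA]) = 3.85 + log(0.001332/0.003420) = 3.85 + (-0.41) = 3.44.

3.44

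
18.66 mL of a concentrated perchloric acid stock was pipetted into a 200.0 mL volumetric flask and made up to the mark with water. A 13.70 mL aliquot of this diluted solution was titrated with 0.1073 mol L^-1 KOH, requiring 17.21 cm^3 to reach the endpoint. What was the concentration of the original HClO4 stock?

n(KOH) = 0.1073 x 0.01721 = 0.001847 mol.
n(HClO4) in the aliquot = 0.001847 mol.
[diluted HClO4] = 0.001847 / 0.01370 = 0.1348 M.
Dilution factor = 200.0/18.66 = 10.72, so [stock] = 0.1348 x 10.72 = 1.44 M.

1.44 M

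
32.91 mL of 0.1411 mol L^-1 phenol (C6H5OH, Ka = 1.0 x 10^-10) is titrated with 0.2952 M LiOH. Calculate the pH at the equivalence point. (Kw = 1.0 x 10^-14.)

11.49

n(C6H5OH) = 0.1411 x 0.03291 = 0.004644 mol; V(LiOH) at equivalence = 0.004644/0.2952 = 0.01573 L.
At equivalence all the acid is converted to C6H5O-; total volume = 0.03291 + 0.01573 = 0.04864 L, so [C6H5O-] = 0.004644/0.04864 = 0.09547 M.
Kb = Kw/Ka = 1.0e-14 / 1.0 x 10^-10 = 0.000100.
[OH^-] = sqrt(Kb x [C6H5O-]) = sqrt(0.000100 x 0.09547) = 0.00309 M.
pOH = 2.51, so pH = 14.00 - 2.51 = 11.49.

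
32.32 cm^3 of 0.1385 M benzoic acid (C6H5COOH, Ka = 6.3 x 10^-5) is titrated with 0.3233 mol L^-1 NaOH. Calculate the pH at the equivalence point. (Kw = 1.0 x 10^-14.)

n(C6H5COOH) = 0.1385 x 0.03232 = 0.004476 mol; V(NaOH) at equivalence = 0.004476/0.3233 = 0.01385 L.
At equivalence all the acid is converted to C6H5COO-; total volume = 0.03232 + 0.01385 = 0.04617 L, so [C6H5COO-] = 0.004476/0.04617 = 0.09696 M.
Kb = Kw/Ka = 1.0e-14 / 6.3 x 10^-5 = 1.59e-10.
[OH^-] = sqrt(Kb x [C6H5COO-]) = sqrt(1.59e-10 x 0.09696) = 3.92e-6 M.
pOH = 5.41, so pH = 14.00 - 5.41 = 8.59.

8.59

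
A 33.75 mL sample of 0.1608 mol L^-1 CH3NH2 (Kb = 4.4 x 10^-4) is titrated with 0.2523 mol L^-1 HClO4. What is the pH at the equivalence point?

5.83

n(CH3NH2) = 0.1608 x 0.03375 = 0.005427 mol; V(HClO4) at equivalence = 0.005427/0.2523 = 0.02151 L.
At equivalence the base is fully converted to CH3NH3+; total volume = 0.05526 L, so [CH3NH3+] = 0.005427/0.05526 = 0.09821 M.
Ka(CH3NH3+) = Kw/Kb = 1.0e-14 / 4.4 x 10^-4 = 2.27e-11.
[H^+] = sqrt(Ka x [CH3NH3+]) = sqrt(2.27e-11 x 0.09821) = 1.49e-6 M.
pH = -log(1.49e-6) = 5.83.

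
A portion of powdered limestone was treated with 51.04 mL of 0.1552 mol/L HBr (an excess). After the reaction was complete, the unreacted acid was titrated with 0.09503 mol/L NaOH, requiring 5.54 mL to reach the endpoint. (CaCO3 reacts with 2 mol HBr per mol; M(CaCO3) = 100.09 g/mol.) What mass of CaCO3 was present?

Total n(HBr) added = 0.1552 x 0.05104 = 0.007921 mol.
n(NaOH) used = 0.09503 x 0.005540 = 0.0005265 mol, which equals the excess n(HBr).
So n(HBr) consumed by the sample = 0.007921 - 0.0005265 = 0.007395 mol.
n(CaCO3) = 0.007395 / 2 = 0.003697 mol.
mass = 0.003697 mol x 100.09 g/mol = 0.370 g.

0.370 g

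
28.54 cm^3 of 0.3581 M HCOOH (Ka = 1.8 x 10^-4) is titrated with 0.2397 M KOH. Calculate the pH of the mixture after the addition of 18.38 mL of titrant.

Initial n(HCOOH) = 0.3581 x 0.02854 = 0.01022 mol.
n(KOH) added = 0.2397 x 0.01838 = 0.004406 mol, converting that many moles of HCOOH to HCOO-.
Remaining n(HCOOH) = 0.005814 mol; n(HCOO-) = 0.004406 mol.
By Henderson-Hasselbalch, pH = pKa + log([A^-]/[HA]) = 3.74 + log(0.004406/0.005814) = 3.74 + (-0.12) = 3.62.

3.62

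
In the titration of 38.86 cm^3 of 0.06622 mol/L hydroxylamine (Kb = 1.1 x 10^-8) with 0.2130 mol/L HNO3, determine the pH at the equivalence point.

3.67

n(NH2OH) = 0.06622 x 0.03886 = 0.002573 mol; V(HNO3) at equivalence = 0.002573/0.2130 = 0.01208 L.
At equivalence the base is fully converted to NH3OH+; total volume = 0.05094 L, so [NH3OH+] = 0.002573/0.05094 = 0.05052 M.
Ka(NH3OH+) = Kw/Kb = 1.0e-14 / 1.1 x 10^-8 = 9.09e-7.
[H^+] = sqrt(Ka x [NH3OH+]) = sqrt(9.09e-7 x 0.05052) = 0.000214 M.
pH = -log(0.000214) = 3.67.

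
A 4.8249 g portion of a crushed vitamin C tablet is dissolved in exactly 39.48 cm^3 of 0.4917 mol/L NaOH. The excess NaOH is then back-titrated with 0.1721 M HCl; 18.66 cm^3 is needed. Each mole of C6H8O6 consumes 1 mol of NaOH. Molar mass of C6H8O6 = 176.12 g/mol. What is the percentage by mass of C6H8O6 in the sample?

59.1%

Total n(NaOH) added = 0.4917 x 0.03948 = 0.01941 mol.
n(HCl) used = 0.1721 x 0.01866 = 0.003211 mol, which equals the excess n(NaOH).
So n(NaOH) consumed by the sample = 0.01941 - 0.003211 = 0.01620 mol.
n(C6H8O6) = 0.01620 / 1 = 0.01620 mol.
mass C6H8O6 = 0.01620 x 176.12 = 2.853 g, so %C6H8O6 = 2.853/4.8249 x 100 = 59.1%.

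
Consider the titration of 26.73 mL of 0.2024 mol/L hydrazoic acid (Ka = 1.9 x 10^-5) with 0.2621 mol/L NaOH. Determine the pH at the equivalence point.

8.89

n(HN3) = 0.2024 x 0.02673 = 0.005410 mol; V(NaOH) at equivalence = 0.005410/0.2621 = 0.02064 L.
At equivalence all the acid is converted to N3-; total volume = 0.02673 + 0.02064 = 0.04737 L, so [N3-] = 0.005410/0.04737 = 0.1142 M.
Kb = Kw/Ka = 1.0e-14 / 1.9 x 10^-5 = 5.26e-10.
[OH^-] = sqrt(Kb x [N3-]) = sqrt(5.26e-10 x 0.1142) = 7.75e-6 M.
pOH = 5.11, so pH = 14.00 - 5.11 = 8.89.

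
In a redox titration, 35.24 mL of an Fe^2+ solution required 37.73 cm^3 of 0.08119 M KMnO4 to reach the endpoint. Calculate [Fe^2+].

0.435 M

n(KMnO4) = 0.08119 x 0.03773 = 0.003063 mol.
From the balanced equation, 1 mol KMnO4 reacts with 5 mol Fe^2+, so n(Fe^2+) = 0.003063 x 5/1 = 0.01532 mol.
[Fe^2+] = 0.01532 / 0.03524 L = 0.435 M.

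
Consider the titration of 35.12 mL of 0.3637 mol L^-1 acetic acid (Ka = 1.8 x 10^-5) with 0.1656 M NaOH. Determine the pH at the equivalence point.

n(CH3COOH) = 0.3637 x 0.03512 = 0.01277 mol; V(NaOH) at equivalence = 0.01277/0.1656 = 0.07713 L.
At equivalence all the acid is converted to CH3COO-; total volume = 0.03512 + 0.07713 = 0.1123 L, so [CH3COO-] = 0.01277/0.1123 = 0.1138 M.
Kb = Kw/Ka = 1.0e-14 / 1.8 x 10^-5 = 5.56e-10.
[OH^-] = sqrt(Kb x [CH3COO-]) = sqrt(5.56e-10 x 0.1138) = 7.95e-6 M.
pOH = 5.10, so pH = 14.00 - 5.10 = 8.90.

8.90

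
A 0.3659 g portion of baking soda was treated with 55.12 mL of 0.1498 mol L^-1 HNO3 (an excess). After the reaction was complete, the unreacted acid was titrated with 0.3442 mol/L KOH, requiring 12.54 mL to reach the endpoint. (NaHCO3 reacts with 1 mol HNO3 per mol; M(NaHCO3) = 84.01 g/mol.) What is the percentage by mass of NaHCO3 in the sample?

Total n(HNO3) added = 0.1498 x 0.05512 = 0.008257 mol.
n(KOH) used = 0.3442 x 0.01254 = 0.004316 mol, which equals the excess n(HNO3).
So n(HNO3) consumed by the sample = 0.008257 - 0.004316 = 0.003941 mol.
n(NaHCO3) = 0.003941 / 1 = 0.003941 mol.
mass NaHCO3 = 0.003941 x 84.01 = 0.3311 g, so %NaHCO3 = 0.3311/0.3659 x 100 = 90.5%.

90.5%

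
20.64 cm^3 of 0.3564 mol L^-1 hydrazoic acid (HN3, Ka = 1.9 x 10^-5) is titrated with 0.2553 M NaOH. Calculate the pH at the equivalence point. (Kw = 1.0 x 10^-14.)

8.95

n(HN3) = 0.3564 x 0.02064 = 0.007356 mol; V(NaOH) at equivalence = 0.007356/0.2553 = 0.02881 L.
At equivalence all the acid is converted to N3-; total volume = 0.02064 + 0.02881 = 0.04945 L, so [N3-] = 0.007356/0.04945 = 0.1487 M.
Kb = Kw/Ka = 1.0e-14 / 1.9 x 10^-5 = 5.26e-10.
[OH^-] = sqrt(Kb x [N3-]) = sqrt(5.26e-10 x 0.1487) = 8.85e-6 M.
pOH = 5.05, so pH = 14.00 - 5.05 = 8.95.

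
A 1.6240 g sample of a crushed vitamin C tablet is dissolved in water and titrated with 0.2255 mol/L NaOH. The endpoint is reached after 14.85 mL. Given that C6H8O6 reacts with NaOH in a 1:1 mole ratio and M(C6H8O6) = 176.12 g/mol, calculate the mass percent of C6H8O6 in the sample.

n(NaOH) = 0.2255 x 0.01485 = 0.003349 mol.
n(C6H8O6) = 0.003349 / 1 = 0.003349 mol.
mass of C6H8O6 = 0.003349 x 176.12 = 0.5898 g.
% purity = 0.5898 / 1.6240 x 100 = 36.3%.

36.3%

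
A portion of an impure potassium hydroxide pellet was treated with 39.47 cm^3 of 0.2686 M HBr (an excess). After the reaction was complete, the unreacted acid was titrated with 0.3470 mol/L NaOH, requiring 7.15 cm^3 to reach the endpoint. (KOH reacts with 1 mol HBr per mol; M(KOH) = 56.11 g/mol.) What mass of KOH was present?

Total n(HBr) added = 0.2686 x 0.03947 = 0.01060 mol.
n(NaOH) used = 0.3470 x 0.007150 = 0.002481 mol, which equals the excess n(HBr).
So n(HBr) consumed by the sample = 0.01060 - 0.002481 = 0.008121 mol.
n(KOH) = 0.008121 / 1 = 0.008121 mol.
mass = 0.008121 mol x 56.11 g/mol = 0.456 g.

0.456 g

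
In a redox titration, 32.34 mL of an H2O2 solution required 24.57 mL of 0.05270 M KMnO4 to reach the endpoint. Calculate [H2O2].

0.100 M

n(KMnO4) = 0.05270 x 0.02457 = 0.001295 mol.
From the balanced equation, 2 mol KMnO4 reacts with 5 mol H2O2, so n(H2O2) = 0.001295 x 5/2 = 0.003237 mol.
[H2O2] = 0.003237 / 0.03234 L = 0.100 M.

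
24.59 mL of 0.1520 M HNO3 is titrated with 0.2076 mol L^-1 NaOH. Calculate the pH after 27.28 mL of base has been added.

n(acid) = 0.1520 x 0.02459 = 0.003738 mol; n(NaOH) added = 0.2076 x 0.02728 = 0.005663 mol.
Base is in excess by 0.005663 - 0.003738 = 0.001926 mol in a total volume of 0.05187 L.
[OH^-] = 0.001926/0.05187 = 0.03712 M, so pOH = 1.43 and pH = 14.00 - 1.43 = 12.57.

12.57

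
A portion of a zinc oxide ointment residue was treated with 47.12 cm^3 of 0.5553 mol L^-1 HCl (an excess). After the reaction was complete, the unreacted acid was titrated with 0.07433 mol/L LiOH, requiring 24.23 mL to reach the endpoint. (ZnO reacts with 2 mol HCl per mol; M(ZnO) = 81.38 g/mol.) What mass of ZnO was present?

0.991 g

Total n(HCl) added = 0.5553 x 0.04712 = 0.02617 mol.
n(LiOH) used = 0.07433 x 0.02423 = 0.001801 mol, which equals the excess n(HCl).
So n(HCl) consumed by the sample = 0.02617 - 0.001801 = 0.02436 mol.
n(ZnO) = 0.02436 / 2 = 0.01218 mol.
mass = 0.01218 mol x 81.38 g/mol = 0.991 g.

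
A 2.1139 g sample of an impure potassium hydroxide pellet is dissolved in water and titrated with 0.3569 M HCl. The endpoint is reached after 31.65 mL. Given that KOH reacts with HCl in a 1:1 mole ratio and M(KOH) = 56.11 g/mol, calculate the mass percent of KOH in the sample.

n(HCl) = 0.3569 x 0.03165 = 0.01130 mol.
n(KOH) = 0.01130 / 1 = 0.01130 mol.
mass of KOH = 0.01130 x 56.11 = 0.6338 g.
% purity = 0.6338 / 2.1139 x 100 = 30.0%.

30.0%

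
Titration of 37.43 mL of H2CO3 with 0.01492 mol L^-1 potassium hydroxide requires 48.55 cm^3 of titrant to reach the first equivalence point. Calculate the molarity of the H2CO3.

0.0194 M

n(KOH) = 0.01492 x 0.04855 = 0.0007244 mol.
At the first equivalence point, 1 mol OH^- react per mol H2CO3, so n(H2CO3) = 0.0007244 / 1 = 0.0007244 mol.
[H2CO3] = 0.0007244 / 0.03743 L = 0.0194 M.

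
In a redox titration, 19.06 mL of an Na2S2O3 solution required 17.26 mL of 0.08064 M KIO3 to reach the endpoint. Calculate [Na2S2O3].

0.438 M

n(KIO3) = 0.08064 x 0.01726 = 0.001392 mol.
From the balanced equation, 1 mol KIO3 reacts with 6 mol Na2S2O3, so n(Na2S2O3) = 0.001392 x 6/1 = 0.008351 mol.
[Na2S2O3] = 0.008351 / 0.01906 L = 0.438 M.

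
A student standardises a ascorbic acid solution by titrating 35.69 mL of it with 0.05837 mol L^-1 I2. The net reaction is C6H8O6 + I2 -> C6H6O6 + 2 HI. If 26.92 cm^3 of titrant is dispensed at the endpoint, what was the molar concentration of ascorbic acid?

0.0440 M

n(I2) = 0.05837 x 0.02692 = 0.001571 mol.
From the balanced equation, 1 mol I2 reacts with 1 mol ascorbic acid, so n(ascorbic acid) = 0.001571 x 1/1 = 0.001571 mol.
[ascorbic acid] = 0.001571 / 0.03569 L = 0.0440 M.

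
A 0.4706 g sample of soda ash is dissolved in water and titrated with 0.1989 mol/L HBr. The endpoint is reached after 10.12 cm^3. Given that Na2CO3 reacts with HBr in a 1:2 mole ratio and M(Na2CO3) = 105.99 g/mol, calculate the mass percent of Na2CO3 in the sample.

n(HBr) = 0.1989 x 0.01012 = 0.002013 mol.
n(Na2CO3) = 0.002013 / 2 = 0.001006 mol.
mass of Na2CO3 = 0.001006 x 105.99 = 0.1067 g.
% purity = 0.1067 / 0.4706 x 100 = 22.7%.

22.7%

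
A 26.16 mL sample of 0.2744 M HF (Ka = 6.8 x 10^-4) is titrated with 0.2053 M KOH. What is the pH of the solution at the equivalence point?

8.12

n(HF) = 0.2744 x 0.02616 = 0.007178 mol; V(KOH) at equivalence = 0.007178/0.2053 = 0.03496 L.
At equivalence all the acid is converted to F-; total volume = 0.02616 + 0.03496 = 0.06112 L, so [F-] = 0.007178/0.06112 = 0.1174 M.
Kb = Kw/Ka = 1.0e-14 / 6.8 x 10^-4 = 1.47e-11.
[OH^-] = sqrt(Kb x [F-]) = sqrt(1.47e-11 x 0.1174) = 1.31e-6 M.
pOH = 5.88, so pH = 14.00 - 5.88 = 8.12.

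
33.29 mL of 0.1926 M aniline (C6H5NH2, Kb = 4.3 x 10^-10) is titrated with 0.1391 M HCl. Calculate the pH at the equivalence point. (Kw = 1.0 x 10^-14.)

2.86

n(C6H5NH2) = 0.1926 x 0.03329 = 0.006412 mol; V(HCl) at equivalence = 0.006412/0.1391 = 0.04609 L.
At equivalence the base is fully converted to C6H5NH3+; total volume = 0.07938 L, so [C6H5NH3+] = 0.006412/0.07938 = 0.08077 M.
Ka(C6H5NH3+) = Kw/Kb = 1.0e-14 / 4.3 x 10^-10 = 2.33e-5.
[H^+] = sqrt(Ka x [C6H5NH3+]) = sqrt(2.33e-5 x 0.08077) = 0.00137 M.
pH = -log(0.00137) = 2.86.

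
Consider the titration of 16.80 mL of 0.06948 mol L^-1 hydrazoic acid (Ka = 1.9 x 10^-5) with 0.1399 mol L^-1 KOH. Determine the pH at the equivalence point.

8.69

n(HN3) = 0.06948 x 0.01680 = 0.001167 mol; V(KOH) at equivalence = 0.001167/0.1399 = 0.008344 L.
At equivalence all the acid is converted to N3-; total volume = 0.01680 + 0.008344 = 0.02514 L, so [N3-] = 0.001167/0.02514 = 0.04642 M.
Kb = Kw/Ka = 1.0e-14 / 1.9 x 10^-5 = 5.26e-10.
[OH^-] = sqrt(Kb x [N3-]) = sqrt(5.26e-10 x 0.04642) = 4.94e-6 M.
pOH = 5.31, so pH = 14.00 - 5.31 = 8.69.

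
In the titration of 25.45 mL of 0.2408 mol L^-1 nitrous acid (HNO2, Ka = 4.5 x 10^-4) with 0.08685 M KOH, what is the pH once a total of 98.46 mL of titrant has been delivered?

n(acid) = 0.2408 x 0.02545 = 0.006128 mol; n(KOH) added = 0.08685 x 0.09846 = 0.008551 mol.
Base is in excess by 0.008551 - 0.006128 = 0.002423 mol in a total volume of 0.1239 L.
[OH^-] = 0.002423/0.1239 = 0.01955 M, so pOH = 1.71 and pH = 14.00 - 1.71 = 12.29.

12.29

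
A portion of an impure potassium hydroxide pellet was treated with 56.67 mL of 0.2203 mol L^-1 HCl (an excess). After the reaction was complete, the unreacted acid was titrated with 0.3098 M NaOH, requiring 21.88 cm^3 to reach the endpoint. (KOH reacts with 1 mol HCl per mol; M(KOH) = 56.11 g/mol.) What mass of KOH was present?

Total n(HCl) added = 0.2203 x 0.05667 = 0.01248 mol.
n(NaOH) used = 0.3098 x 0.02188 = 0.006778 mol, which equals the excess n(HCl).
So n(HCl) consumed by the sample = 0.01248 - 0.006778 = 0.005706 mol.
n(KOH) = 0.005706 / 1 = 0.005706 mol.
mass = 0.005706 mol x 56.11 g/mol = 0.320 g.

0.320 g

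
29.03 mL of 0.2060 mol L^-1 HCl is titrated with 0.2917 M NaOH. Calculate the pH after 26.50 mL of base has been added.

n(acid) = 0.2060 x 0.02903 = 0.005980 mol; n(NaOH) added = 0.2917 x 0.02650 = 0.007730 mol.
Base is in excess by 0.007730 - 0.005980 = 0.001750 mol in a total volume of 0.05553 L.
[OH^-] = 0.001750/0.05553 = 0.03151 M, so pOH = 1.50 and pH = 14.00 - 1.50 = 12.50.

12.50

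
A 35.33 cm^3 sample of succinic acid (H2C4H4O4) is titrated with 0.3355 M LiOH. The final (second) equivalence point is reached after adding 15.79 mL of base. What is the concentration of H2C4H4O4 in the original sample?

0.0750 M

n(LiOH) = 0.3355 x 0.01579 = 0.005298 mol.
At the final (second) equivalence point, 2 mol OH^- react per mol H2C4H4O4, so n(H2C4H4O4) = 0.005298 / 2 = 0.002649 mol.
[H2C4H4O4] = 0.002649 / 0.03533 L = 0.0750 M.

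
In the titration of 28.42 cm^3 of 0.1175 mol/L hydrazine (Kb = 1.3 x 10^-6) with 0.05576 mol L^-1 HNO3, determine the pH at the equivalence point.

n(N2H4) = 0.1175 x 0.02842 = 0.003339 mol; V(HNO3) at equivalence = 0.003339/0.05576 = 0.05989 L.
At equivalence the base is fully converted to N2H5+; total volume = 0.08831 L, so [N2H5+] = 0.003339/0.08831 = 0.03781 M.
Ka(N2H5+) = Kw/Kb = 1.0e-14 / 1.3 x 10^-6 = 7.69e-9.
[H^+] = sqrt(Ka x [N2H5+]) = sqrt(7.69e-9 x 0.03781) = 1.71e-5 M.
pH = -log(1.71e-5) = 4.77.

4.77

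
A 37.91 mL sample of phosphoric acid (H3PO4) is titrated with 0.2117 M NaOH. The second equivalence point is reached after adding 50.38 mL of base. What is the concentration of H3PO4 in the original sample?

n(NaOH) = 0.2117 x 0.05038 = 0.01067 mol.
At the second equivalence point, 2 mol OH^- react per mol H3PO4, so n(H3PO4) = 0.01067 / 2 = 0.005333 mol.
[H3PO4] = 0.005333 / 0.03791 L = 0.141 M.

0.141 M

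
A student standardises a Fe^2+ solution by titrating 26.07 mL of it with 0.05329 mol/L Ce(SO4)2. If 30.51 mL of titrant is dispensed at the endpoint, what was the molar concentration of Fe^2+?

n(Ce(SO4)2) = 0.05329 x 0.03051 = 0.001626 mol.
From the balanced equation, 1 mol Ce(SO4)2 reacts with 1 mol Fe^2+, so n(Fe^2+) = 0.001626 x 1/1 = 0.001626 mol.
[Fe^2+] = 0.001626 / 0.02607 L = 0.0624 M.

0.0624 M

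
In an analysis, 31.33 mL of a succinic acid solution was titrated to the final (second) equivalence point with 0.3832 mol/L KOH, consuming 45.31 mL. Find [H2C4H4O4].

n(KOH) = 0.3832 x 0.04531 = 0.01736 mol.
At the final (second) equivalence point, 2 mol OH^- react per mol H2C4H4O4, so n(H2C4H4O4) = 0.01736 / 2 = 0.008681 mol.
[H2C4H4O4] = 0.008681 / 0.03133 L = 0.277 M.

0.277 M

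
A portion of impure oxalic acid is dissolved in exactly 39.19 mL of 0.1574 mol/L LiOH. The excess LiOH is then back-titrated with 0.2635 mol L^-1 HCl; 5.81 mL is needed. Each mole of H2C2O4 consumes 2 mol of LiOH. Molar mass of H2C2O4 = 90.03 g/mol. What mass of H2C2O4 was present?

0.209 g

Total n(LiOH) added = 0.1574 x 0.03919 = 0.006169 mol.
n(HCl) used = 0.2635 x 0.005810 = 0.001531 mol, which equals the excess n(LiOH).
So n(LiOH) consumed by the sample = 0.006169 - 0.001531 = 0.004638 mol.
n(H2C2O4) = 0.004638 / 2 = 0.002319 mol.
mass = 0.002319 mol x 90.03 g/mol = 0.209 g.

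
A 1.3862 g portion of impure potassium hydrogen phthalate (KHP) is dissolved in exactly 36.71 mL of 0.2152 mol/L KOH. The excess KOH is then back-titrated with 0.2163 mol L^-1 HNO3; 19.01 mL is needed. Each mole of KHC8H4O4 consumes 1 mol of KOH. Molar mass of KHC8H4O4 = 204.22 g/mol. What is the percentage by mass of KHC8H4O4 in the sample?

Total n(KOH) added = 0.2152 x 0.03671 = 0.007900 mol.
n(HNO3) used = 0.2163 x 0.01901 = 0.004112 mol, which equals the excess n(KOH).
So n(KOH) consumed by the sample = 0.007900 - 0.004112 = 0.003788 mol.
n(KHC8H4O4) = 0.003788 / 1 = 0.003788 mol.
mass KHC8H4O4 = 0.003788 x 204.22 = 0.7736 g, so %KHC8H4O4 = 0.7736/1.3862 x 100 = 55.8%.

55.8%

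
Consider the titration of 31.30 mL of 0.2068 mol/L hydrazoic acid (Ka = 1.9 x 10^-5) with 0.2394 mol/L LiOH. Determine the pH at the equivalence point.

n(HN3) = 0.2068 x 0.03130 = 0.006473 mol; V(LiOH) at equivalence = 0.006473/0.2394 = 0.02704 L.
At equivalence all the acid is converted to N3-; total volume = 0.03130 + 0.02704 = 0.05834 L, so [N3-] = 0.006473/0.05834 = 0.1110 M.
Kb = Kw/Ka = 1.0e-14 / 1.9 x 10^-5 = 5.26e-10.
[OH^-] = sqrt(Kb x [N3-]) = sqrt(5.26e-10 x 0.1110) = 7.64e-6 M.
pOH = 5.12, so pH = 14.00 - 5.12 = 8.88.

8.88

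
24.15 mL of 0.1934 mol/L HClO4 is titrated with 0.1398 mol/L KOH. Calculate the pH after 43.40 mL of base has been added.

12.32

n(acid) = 0.1934 x 0.02415 = 0.004671 mol; n(KOH) added = 0.1398 x 0.04340 = 0.006067 mol.
Base is in excess by 0.006067 - 0.004671 = 0.001397 mol in a total volume of 0.06755 L.
[OH^-] = 0.001397/0.06755 = 0.02068 M, so pOH = 1.68 and pH = 14.00 - 1.68 = 12.32.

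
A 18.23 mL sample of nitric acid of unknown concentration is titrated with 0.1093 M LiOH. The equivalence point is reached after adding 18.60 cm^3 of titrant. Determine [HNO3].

0.112 M

n(LiOH) delivered = 0.1093 x 0.01860 = 0.002033 mol.
For a 1:1 reaction, n(HNO3) = 0.002033 mol.
[HNO3] = 0.002033 mol / 0.01823 L = 0.112 M.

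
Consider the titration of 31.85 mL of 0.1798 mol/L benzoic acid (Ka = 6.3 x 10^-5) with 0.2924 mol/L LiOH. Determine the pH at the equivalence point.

8.62

n(C6H5COOH) = 0.1798 x 0.03185 = 0.005727 mol; V(LiOH) at equivalence = 0.005727/0.2924 = 0.01958 L.
At equivalence all the acid is converted to C6H5COO-; total volume = 0.03185 + 0.01958 = 0.05143 L, so [C6H5COO-] = 0.005727/0.05143 = 0.1113 M.
Kb = Kw/Ka = 1.0e-14 / 6.3 x 10^-5 = 1.59e-10.
[OH^-] = sqrt(Kb x [C6H5COO-]) = sqrt(1.59e-10 x 0.1113) = 4.20e-6 M.
pOH = 5.38, so pH = 14.00 - 5.38 = 8.62.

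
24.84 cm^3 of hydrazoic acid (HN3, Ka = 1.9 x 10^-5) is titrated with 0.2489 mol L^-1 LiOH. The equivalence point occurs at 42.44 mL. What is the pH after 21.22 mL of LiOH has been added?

21.22 mL is exactly half the equivalence volume (42.44/2), i.e. the half-equivalence point.
There, n(HA) = n(A^-), so pH = pKa = -log(1.9 x 10^-5) = 4.72.

4.72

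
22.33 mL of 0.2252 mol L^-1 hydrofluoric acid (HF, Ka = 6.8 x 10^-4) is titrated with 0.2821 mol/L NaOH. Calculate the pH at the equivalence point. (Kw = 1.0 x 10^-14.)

8.13

n(HF) = 0.2252 x 0.02233 = 0.005029 mol; V(NaOH) at equivalence = 0.005029/0.2821 = 0.01783 L.
At equivalence all the acid is converted to F-; total volume = 0.02233 + 0.01783 = 0.04016 L, so [F-] = 0.005029/0.04016 = 0.1252 M.
Kb = Kw/Ka = 1.0e-14 / 6.8 x 10^-4 = 1.47e-11.
[OH^-] = sqrt(Kb x [F-]) = sqrt(1.47e-11 x 0.1252) = 1.36e-6 M.
pOH = 5.87, so pH = 14.00 - 5.87 = 8.13.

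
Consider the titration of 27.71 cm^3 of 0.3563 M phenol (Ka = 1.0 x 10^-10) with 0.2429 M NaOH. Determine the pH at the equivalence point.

n(C6H5OH) = 0.3563 x 0.02771 = 0.009873 mol; V(NaOH) at equivalence = 0.009873/0.2429 = 0.04065 L.
At equivalence all the acid is converted to C6H5O-; total volume = 0.02771 + 0.04065 = 0.06836 L, so [C6H5O-] = 0.009873/0.06836 = 0.1444 M.
Kb = Kw/Ka = 1.0e-14 / 1.0 x 10^-10 = 0.000100.
[OH^-] = sqrt(Kb x [C6H5O-]) = sqrt(0.000100 x 0.1444) = 0.00380 M.
pOH = 2.42, so pH = 14.00 - 2.42 = 11.58.

11.58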